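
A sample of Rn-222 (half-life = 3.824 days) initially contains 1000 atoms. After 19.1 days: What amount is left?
N = N₀(1/2)^(t/t½) = 31.36 atoms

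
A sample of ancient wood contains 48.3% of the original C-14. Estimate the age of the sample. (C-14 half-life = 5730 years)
Age = t½ × log₂(1/ratio) = 6016 years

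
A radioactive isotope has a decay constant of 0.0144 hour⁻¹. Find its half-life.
t½ = ln(2)/λ = 48.14 hours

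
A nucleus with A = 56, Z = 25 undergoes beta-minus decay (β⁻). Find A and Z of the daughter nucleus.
Daughter: A = 56, Z = 26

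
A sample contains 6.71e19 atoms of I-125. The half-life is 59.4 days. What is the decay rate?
A = λN = 7.83e17 decays/day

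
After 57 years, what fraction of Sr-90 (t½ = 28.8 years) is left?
N/N₀ = (1/2)^(t/t½) = 0.2536 = 25.4%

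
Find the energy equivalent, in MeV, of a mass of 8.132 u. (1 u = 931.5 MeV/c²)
E = mc² = 7575 MeV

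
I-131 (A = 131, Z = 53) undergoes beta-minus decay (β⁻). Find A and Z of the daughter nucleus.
Daughter: A = 131, Z = 54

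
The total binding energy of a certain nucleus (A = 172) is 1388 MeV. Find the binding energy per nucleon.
B.E./A = 1388/172 = 8.07 MeV/nucleon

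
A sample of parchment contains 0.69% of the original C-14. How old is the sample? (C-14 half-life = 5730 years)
Age = t½ × log₂(1/ratio) = 41140 years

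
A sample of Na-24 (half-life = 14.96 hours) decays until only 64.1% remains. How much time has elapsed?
t = t½ × log₂(N₀/N) = 9.598 hours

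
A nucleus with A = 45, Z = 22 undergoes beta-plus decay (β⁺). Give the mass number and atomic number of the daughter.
Daughter: A = 45, Z = 21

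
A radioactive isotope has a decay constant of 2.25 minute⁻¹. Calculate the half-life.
t½ = ln(2)/λ = 0.3081 minutes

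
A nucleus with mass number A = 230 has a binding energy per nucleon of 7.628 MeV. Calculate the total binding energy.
B.E. = 7.628 × 230 = 1754 MeV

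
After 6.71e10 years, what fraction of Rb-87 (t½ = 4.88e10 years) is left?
N/N₀ = (1/2)^(t/t½) = 0.3856 = 38.6%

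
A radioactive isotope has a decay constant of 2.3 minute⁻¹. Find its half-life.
t½ = ln(2)/λ = 0.3014 minutes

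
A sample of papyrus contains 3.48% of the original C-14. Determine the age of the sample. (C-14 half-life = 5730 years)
Age = t½ × log₂(1/ratio) = 27760 years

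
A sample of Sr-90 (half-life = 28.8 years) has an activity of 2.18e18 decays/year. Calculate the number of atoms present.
N = A/λ = 9.058e19 atoms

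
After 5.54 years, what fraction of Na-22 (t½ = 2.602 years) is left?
N/N₀ = (1/2)^(t/t½) = 0.2286 = 22.9%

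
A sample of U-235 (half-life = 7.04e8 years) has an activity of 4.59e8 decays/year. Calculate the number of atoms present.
N = A/λ = 4.662e17 atoms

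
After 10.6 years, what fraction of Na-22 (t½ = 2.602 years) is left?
N/N₀ = (1/2)^(t/t½) = 0.05938 = 5.94%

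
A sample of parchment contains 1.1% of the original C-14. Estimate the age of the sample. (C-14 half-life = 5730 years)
Age = t½ × log₂(1/ratio) = 37280 years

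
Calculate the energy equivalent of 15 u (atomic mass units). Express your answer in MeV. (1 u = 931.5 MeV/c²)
E = mc² = 13970 MeV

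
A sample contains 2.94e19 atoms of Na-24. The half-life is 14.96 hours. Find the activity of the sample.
A = λN = 1.362e18 decays/hour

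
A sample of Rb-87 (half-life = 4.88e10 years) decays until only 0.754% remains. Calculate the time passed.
t = t½ × log₂(N₀/N) = 3.441e11 years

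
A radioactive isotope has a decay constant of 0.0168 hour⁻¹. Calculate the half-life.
t½ = ln(2)/λ = 41.26 hours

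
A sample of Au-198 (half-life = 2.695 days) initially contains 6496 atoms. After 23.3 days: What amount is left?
N = N₀(1/2)^(t/t½) = 16.22 atoms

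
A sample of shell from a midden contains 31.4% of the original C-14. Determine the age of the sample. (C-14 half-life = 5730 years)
Age = t½ × log₂(1/ratio) = 9576 years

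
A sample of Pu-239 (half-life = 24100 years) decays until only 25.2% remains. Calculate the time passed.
t = t½ × log₂(N₀/N) = 47920 years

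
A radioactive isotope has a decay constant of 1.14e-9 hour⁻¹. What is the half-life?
t½ = ln(2)/λ = 6.08e8 hours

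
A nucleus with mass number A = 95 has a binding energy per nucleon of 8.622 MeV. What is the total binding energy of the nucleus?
B.E. = 8.622 × 95 = 819.1 MeV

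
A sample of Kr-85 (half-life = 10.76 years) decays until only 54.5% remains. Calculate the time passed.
t = t½ × log₂(N₀/N) = 9.422 years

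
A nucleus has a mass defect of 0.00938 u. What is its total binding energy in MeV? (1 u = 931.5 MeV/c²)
B.E. = Δm × 931.5 = 8.737 MeV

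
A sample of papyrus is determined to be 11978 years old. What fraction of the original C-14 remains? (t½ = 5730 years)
N/N₀ = (1/2)^(t/t½) = 0.2348 = 23.5%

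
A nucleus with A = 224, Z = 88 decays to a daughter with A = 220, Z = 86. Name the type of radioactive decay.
ΔA = -4, ΔZ = -2 ⇒ alpha decay (α)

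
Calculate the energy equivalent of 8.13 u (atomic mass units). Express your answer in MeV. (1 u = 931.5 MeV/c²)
E = mc² = 7573 MeV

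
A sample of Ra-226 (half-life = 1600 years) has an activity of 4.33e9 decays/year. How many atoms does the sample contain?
N = A/λ = 9.995e12 atoms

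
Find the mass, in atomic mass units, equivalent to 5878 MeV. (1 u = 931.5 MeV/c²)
m = E/c² = 6.31 u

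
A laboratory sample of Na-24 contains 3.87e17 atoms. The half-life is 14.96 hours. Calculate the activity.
A = λN = 1.793e16 decays/hour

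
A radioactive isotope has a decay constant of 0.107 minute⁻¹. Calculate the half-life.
t½ = ln(2)/λ = 6.478 minutes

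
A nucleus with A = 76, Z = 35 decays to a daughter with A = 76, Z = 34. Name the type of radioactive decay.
ΔA = 0, ΔZ = -1 ⇒ beta-plus decay (β⁺) or electron capture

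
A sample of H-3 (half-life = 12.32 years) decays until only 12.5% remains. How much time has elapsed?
t = t½ × log₂(N₀/N) = 36.96 years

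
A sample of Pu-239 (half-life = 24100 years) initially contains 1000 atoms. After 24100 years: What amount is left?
N = N₀(1/2)^(t/t½) = 500 atoms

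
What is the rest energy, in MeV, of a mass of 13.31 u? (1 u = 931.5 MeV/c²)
E = mc² = 12400 MeV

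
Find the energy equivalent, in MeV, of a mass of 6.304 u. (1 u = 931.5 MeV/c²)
E = mc² = 5872 MeV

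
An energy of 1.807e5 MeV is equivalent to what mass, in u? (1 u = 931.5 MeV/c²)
m = E/c² = 194 u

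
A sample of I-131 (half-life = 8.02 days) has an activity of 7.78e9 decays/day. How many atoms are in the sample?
N = A/λ = 9.002e10 atoms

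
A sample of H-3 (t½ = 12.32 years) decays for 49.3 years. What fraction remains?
N/N₀ = (1/2)^(t/t½) = 0.06243 = 6.24%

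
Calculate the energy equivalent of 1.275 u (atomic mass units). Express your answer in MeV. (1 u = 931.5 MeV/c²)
E = mc² = 1188 MeV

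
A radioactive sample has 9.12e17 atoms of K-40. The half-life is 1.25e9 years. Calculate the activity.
A = λN = 5.057e8 decays/year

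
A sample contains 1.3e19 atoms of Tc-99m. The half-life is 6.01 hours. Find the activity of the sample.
A = λN = 1.499e18 decays/hour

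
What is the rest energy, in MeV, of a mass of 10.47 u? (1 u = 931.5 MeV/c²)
E = mc² = 9753 MeV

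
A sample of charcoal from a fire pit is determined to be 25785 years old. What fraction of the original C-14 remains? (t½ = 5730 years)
N/N₀ = (1/2)^(t/t½) = 0.04419 = 4.42%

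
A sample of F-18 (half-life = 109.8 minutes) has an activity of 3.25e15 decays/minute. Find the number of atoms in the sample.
N = A/λ = 5.148e17 atoms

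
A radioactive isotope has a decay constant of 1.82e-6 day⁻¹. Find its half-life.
t½ = ln(2)/λ = 3.809e5 days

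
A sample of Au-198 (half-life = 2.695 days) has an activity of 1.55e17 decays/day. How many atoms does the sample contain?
N = A/λ = 6.026e17 atoms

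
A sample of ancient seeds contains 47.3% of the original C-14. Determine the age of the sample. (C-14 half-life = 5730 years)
Age = t½ × log₂(1/ratio) = 6189 years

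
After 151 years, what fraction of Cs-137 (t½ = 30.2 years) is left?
N/N₀ = (1/2)^(t/t½) = 0.03125 = 3.12%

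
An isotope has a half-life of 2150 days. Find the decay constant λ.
λ = ln(2)/t½ = 3.224e-4 day⁻¹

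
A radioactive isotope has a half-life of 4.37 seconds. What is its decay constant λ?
λ = ln(2)/t½ = 0.1586 second⁻¹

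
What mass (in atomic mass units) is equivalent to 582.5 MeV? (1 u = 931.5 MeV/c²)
m = E/c² = 0.6253 u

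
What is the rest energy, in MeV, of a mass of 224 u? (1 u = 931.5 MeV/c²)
E = mc² = 2.087e5 MeV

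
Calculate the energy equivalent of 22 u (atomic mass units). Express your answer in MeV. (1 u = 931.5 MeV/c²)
E = mc² = 20490 MeV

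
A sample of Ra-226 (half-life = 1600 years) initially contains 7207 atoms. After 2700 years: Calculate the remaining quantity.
N = N₀(1/2)^(t/t½) = 2238 atoms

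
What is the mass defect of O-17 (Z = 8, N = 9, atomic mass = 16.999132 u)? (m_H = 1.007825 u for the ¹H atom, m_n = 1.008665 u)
Δm = Z·m_H + N·m_n − M = 0.1415 u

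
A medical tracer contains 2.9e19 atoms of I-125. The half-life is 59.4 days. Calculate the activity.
A = λN = 3.384e17 decays/day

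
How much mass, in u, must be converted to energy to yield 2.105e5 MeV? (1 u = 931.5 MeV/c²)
m = E/c² = 226 u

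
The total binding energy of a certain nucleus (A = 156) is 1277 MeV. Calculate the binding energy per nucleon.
B.E./A = 1277/156 = 8.186 MeV/nucleon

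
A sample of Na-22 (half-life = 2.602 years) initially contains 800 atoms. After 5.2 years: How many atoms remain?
N = N₀(1/2)^(t/t½) = 200.2 atoms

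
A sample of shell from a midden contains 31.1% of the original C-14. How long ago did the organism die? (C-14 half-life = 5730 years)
Age = t½ × log₂(1/ratio) = 9655 years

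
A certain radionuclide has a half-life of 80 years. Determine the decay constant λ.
λ = ln(2)/t½ = 0.008664 year⁻¹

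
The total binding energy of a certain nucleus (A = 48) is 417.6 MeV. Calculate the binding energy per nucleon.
B.E./A = 417.6/48 = 8.7 MeV/nucleon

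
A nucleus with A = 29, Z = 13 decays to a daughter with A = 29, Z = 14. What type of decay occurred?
ΔA = 0, ΔZ = +1 ⇒ beta-minus decay (β⁻)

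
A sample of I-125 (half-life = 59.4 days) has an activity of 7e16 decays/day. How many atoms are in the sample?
N = A/λ = 5.999e18 atoms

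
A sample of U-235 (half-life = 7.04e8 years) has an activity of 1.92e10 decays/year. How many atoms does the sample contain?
N = A/λ = 1.95e19 atoms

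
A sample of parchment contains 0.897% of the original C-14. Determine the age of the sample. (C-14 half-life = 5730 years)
Age = t½ × log₂(1/ratio) = 38970 years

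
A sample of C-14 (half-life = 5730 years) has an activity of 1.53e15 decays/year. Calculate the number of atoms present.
N = A/λ = 1.265e19 atoms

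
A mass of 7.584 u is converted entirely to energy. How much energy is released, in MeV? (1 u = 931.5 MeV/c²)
E = mc² = 7064 MeV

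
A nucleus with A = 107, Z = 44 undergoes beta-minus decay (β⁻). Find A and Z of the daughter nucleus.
Daughter: A = 107, Z = 45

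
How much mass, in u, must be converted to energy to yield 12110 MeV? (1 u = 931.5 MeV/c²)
m = E/c² = 13 u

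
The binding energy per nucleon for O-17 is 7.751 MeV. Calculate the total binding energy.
B.E. = 7.751 × 17 = 131.8 MeV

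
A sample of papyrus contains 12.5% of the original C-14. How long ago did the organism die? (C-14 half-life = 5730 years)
Age = t½ × log₂(1/ratio) = 17190 years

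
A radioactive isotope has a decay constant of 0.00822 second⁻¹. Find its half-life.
t½ = ln(2)/λ = 84.32 seconds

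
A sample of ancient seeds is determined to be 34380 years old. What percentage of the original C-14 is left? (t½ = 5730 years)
N/N₀ = (1/2)^(t/t½) = 0.01562 = 1.56%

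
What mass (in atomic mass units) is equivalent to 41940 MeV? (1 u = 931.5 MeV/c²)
m = E/c² = 45.02 u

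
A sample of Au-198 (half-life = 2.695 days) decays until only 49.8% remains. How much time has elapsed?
t = t½ × log₂(N₀/N) = 2.711 days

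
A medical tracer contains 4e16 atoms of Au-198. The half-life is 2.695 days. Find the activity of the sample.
A = λN = 1.029e16 decays/day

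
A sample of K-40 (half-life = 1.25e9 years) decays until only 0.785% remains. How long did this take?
t = t½ × log₂(N₀/N) = 8.741e9 years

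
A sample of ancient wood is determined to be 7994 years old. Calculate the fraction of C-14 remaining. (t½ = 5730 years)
N/N₀ = (1/2)^(t/t½) = 0.3802 = 38%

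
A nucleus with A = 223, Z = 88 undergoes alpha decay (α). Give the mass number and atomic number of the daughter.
Daughter: A = 219, Z = 86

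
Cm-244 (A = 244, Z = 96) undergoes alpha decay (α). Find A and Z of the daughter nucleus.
Daughter: A = 240, Z = 94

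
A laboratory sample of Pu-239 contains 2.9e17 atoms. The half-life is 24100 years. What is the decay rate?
A = λN = 8.341e12 decays/year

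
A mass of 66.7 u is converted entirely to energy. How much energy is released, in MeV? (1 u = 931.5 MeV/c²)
E = mc² = 62130 MeV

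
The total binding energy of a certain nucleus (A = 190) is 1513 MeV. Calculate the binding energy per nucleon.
B.E./A = 1513/190 = 7.963 MeV/nucleon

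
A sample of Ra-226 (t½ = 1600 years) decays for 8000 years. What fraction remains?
N/N₀ = (1/2)^(t/t½) = 0.03125 = 3.12%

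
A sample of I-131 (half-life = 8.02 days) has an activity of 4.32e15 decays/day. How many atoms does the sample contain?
N = A/λ = 4.998e16 atoms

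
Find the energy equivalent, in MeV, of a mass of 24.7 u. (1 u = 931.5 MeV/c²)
E = mc² = 23010 MeV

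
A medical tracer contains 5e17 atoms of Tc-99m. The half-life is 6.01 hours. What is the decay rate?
A = λN = 5.767e16 decays/hour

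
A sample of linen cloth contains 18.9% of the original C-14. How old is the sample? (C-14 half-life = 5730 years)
Age = t½ × log₂(1/ratio) = 13770 years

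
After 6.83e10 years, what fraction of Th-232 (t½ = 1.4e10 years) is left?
N/N₀ = (1/2)^(t/t½) = 0.03399 = 3.4%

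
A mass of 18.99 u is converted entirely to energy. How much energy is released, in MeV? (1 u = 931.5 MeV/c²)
E = mc² = 17690 MeV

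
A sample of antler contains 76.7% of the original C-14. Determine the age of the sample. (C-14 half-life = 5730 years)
Age = t½ × log₂(1/ratio) = 2193 years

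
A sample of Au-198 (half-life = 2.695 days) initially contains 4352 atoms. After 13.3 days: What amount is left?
N = N₀(1/2)^(t/t½) = 142.3 atoms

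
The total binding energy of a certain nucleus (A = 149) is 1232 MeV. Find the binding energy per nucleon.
B.E./A = 1232/149 = 8.268 MeV/nucleon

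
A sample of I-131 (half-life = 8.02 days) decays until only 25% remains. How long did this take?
t = t½ × log₂(N₀/N) = 16.04 days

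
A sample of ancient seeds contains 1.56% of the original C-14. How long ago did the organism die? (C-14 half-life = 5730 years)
Age = t½ × log₂(1/ratio) = 34390 years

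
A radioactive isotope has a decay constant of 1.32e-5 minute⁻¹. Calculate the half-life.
t½ = ln(2)/λ = 52510 minutes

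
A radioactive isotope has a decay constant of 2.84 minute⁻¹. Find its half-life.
t½ = ln(2)/λ = 0.2441 minutes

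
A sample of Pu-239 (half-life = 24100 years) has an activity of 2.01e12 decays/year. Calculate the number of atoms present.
N = A/λ = 6.989e16 atoms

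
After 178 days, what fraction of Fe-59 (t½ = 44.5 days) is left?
N/N₀ = (1/2)^(t/t½) = 0.0625 = 6.25%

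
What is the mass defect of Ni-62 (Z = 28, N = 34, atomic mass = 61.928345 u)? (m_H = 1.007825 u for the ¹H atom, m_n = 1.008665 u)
Δm = Z·m_H + N·m_n − M = 0.5854 u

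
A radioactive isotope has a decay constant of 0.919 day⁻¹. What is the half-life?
t½ = ln(2)/λ = 0.7542 days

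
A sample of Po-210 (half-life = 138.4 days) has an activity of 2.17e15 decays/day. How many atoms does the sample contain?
N = A/λ = 4.333e17 atoms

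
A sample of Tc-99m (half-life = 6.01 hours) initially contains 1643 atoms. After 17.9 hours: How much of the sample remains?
N = N₀(1/2)^(t/t½) = 208.5 atoms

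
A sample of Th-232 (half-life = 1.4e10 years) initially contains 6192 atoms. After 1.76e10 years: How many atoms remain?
N = N₀(1/2)^(t/t½) = 2591 atoms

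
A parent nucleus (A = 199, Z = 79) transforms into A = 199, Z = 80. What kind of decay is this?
ΔA = 0, ΔZ = +1 ⇒ beta-minus decay (β⁻)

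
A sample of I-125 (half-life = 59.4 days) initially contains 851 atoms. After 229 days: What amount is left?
N = N₀(1/2)^(t/t½) = 58.8 atoms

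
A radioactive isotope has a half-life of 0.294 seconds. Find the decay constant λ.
λ = ln(2)/t½ = 2.358 second⁻¹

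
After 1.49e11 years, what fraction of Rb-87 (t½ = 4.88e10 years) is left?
N/N₀ = (1/2)^(t/t½) = 0.1205 = 12%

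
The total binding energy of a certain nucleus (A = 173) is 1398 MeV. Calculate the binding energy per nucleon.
B.E./A = 1398/173 = 8.081 MeV/nucleon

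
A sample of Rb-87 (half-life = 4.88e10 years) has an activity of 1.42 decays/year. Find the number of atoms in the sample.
N = A/λ = 9.997e10 atoms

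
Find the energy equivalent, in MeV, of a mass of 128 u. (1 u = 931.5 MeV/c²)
E = mc² = 1.192e5 MeV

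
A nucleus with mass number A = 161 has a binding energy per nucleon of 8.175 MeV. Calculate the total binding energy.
B.E. = 8.175 × 161 = 1316 MeV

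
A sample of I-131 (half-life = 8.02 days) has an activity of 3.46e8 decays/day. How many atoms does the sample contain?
N = A/λ = 4.003e9 atoms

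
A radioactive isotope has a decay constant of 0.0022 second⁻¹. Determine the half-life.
t½ = ln(2)/λ = 315.1 seconds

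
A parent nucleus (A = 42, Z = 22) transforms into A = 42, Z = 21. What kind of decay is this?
ΔA = 0, ΔZ = -1 ⇒ beta-plus decay (β⁺) or electron capture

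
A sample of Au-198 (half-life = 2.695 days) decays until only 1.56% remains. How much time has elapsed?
t = t½ × log₂(N₀/N) = 16.18 days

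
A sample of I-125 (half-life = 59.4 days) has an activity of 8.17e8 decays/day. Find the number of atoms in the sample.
N = A/λ = 7.001e10 atoms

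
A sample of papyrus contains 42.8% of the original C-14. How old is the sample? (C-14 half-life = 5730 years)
Age = t½ × log₂(1/ratio) = 7015 years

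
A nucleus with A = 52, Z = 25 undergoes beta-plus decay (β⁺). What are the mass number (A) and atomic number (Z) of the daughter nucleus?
Daughter: A = 52, Z = 24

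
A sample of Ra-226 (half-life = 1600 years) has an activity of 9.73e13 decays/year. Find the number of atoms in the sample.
N = A/λ = 2.246e17 atoms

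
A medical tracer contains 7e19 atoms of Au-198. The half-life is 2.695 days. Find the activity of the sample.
A = λN = 1.8e19 decays/day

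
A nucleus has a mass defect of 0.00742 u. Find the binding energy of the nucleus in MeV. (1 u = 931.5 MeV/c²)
B.E. = Δm × 931.5 = 6.912 MeV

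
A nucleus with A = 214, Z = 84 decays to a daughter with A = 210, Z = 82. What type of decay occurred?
ΔA = -4, ΔZ = -2 ⇒ alpha decay (α)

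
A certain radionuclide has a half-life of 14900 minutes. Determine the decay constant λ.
λ = ln(2)/t½ = 4.652e-5 minute⁻¹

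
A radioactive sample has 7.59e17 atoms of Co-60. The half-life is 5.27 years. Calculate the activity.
A = λN = 9.983e16 decays/year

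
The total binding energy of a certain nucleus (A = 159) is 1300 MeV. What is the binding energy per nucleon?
B.E./A = 1300/159 = 8.176 MeV/nucleon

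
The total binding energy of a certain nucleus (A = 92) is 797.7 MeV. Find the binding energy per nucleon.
B.E./A = 797.7/92 = 8.671 MeV/nucleon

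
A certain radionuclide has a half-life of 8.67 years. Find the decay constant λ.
λ = ln(2)/t½ = 0.07995 year⁻¹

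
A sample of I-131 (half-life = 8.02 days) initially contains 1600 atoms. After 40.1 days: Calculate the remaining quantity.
N = N₀(1/2)^(t/t½) = 50 atoms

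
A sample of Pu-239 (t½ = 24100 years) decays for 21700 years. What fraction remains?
N/N₀ = (1/2)^(t/t½) = 0.5357 = 53.6%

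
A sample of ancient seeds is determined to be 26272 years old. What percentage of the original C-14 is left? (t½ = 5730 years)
N/N₀ = (1/2)^(t/t½) = 0.04167 = 4.17%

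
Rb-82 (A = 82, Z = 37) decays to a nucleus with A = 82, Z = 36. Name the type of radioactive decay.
ΔA = 0, ΔZ = -1 ⇒ beta-plus decay (β⁺) or electron capture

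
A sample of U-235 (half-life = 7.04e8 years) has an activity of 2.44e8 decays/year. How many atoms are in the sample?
N = A/λ = 2.478e17 atoms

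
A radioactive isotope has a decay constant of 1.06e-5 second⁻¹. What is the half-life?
t½ = ln(2)/λ = 65390 seconds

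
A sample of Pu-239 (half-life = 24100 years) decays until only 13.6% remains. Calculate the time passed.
t = t½ × log₂(N₀/N) = 69370 years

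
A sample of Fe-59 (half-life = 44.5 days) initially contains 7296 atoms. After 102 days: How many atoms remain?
N = N₀(1/2)^(t/t½) = 1490 atoms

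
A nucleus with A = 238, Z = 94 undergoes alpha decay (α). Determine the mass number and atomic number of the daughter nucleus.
Daughter: A = 234, Z = 92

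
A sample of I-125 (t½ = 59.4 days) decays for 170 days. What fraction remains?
N/N₀ = (1/2)^(t/t½) = 0.1376 = 13.8%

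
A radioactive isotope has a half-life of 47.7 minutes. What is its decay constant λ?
λ = ln(2)/t½ = 0.01453 minute⁻¹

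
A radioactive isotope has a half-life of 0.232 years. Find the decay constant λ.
λ = ln(2)/t½ = 2.988 year⁻¹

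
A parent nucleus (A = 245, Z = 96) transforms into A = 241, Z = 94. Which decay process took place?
ΔA = -4, ΔZ = -2 ⇒ alpha decay (α)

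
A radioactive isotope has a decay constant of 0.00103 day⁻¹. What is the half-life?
t½ = ln(2)/λ = 673 days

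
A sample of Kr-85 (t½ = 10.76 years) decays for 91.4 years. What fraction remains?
N/N₀ = (1/2)^(t/t½) = 0.002773 = 0.277%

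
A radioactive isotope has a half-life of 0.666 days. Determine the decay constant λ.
λ = ln(2)/t½ = 1.041 day⁻¹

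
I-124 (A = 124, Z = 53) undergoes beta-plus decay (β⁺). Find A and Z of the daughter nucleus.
Daughter: A = 124, Z = 52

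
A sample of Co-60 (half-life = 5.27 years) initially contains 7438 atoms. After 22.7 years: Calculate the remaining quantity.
N = N₀(1/2)^(t/t½) = 375.7 atoms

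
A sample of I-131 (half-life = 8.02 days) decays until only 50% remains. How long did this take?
t = t½ × log₂(N₀/N) = 8.02 days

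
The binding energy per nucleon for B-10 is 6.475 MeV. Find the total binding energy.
B.E. = 6.475 × 10 = 64.75 MeV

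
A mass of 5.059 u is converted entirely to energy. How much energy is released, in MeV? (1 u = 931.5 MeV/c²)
E = mc² = 4712 MeV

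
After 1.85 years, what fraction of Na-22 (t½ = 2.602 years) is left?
N/N₀ = (1/2)^(t/t½) = 0.6109 = 61.1%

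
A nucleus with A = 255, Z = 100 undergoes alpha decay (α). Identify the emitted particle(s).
α particle = ⁴₂He (2 protons + 2 neutrons)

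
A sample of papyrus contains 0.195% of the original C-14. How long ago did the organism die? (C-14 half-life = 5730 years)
Age = t½ × log₂(1/ratio) = 51580 years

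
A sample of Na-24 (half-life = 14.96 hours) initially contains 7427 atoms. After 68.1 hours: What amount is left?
N = N₀(1/2)^(t/t½) = 316.6 atoms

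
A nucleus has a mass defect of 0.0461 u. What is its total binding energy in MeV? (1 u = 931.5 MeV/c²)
B.E. = Δm × 931.5 = 42.94 MeV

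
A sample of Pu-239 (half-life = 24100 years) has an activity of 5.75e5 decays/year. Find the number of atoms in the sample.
N = A/λ = 1.999e10 atoms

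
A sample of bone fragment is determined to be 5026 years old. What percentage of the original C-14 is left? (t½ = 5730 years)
N/N₀ = (1/2)^(t/t½) = 0.5444 = 54.4%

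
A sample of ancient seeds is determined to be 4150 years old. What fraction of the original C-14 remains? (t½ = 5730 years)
N/N₀ = (1/2)^(t/t½) = 0.6053 = 60.5%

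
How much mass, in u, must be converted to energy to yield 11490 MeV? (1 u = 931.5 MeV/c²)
m = E/c² = 12.33 u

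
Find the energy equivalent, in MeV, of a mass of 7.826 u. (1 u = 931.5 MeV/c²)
E = mc² = 7290 MeV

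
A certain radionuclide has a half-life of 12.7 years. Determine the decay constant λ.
λ = ln(2)/t½ = 0.05458 year⁻¹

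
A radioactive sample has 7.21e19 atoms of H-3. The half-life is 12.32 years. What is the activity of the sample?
A = λN = 4.056e18 decays/year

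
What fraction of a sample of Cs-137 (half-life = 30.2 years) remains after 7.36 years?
N/N₀ = (1/2)^(t/t½) = 0.8446 = 84.5%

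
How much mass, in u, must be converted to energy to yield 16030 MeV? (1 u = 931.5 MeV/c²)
m = E/c² = 17.21 u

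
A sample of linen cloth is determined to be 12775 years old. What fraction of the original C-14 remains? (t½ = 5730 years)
N/N₀ = (1/2)^(t/t½) = 0.2132 = 21.3%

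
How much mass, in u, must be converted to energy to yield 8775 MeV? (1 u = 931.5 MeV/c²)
m = E/c² = 9.42 u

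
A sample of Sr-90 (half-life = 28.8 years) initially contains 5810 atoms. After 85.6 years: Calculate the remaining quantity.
N = N₀(1/2)^(t/t½) = 740.4 atoms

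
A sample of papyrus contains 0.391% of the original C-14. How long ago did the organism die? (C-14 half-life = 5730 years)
Age = t½ × log₂(1/ratio) = 45830 years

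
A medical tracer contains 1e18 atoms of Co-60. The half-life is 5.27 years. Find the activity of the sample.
A = λN = 1.315e17 decays/year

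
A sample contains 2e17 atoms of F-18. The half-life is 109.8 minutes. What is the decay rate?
A = λN = 1.263e15 decays/minute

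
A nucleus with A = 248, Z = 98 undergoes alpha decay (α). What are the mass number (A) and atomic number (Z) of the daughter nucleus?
Daughter: A = 244, Z = 96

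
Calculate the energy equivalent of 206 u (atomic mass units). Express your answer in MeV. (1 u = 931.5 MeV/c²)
E = mc² = 1.919e5 MeV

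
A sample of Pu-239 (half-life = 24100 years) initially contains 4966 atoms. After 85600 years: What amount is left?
N = N₀(1/2)^(t/t½) = 423.4 atoms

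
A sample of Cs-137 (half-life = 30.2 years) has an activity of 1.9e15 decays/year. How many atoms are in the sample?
N = A/λ = 8.278e16 atoms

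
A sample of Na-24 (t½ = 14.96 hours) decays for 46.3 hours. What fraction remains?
N/N₀ = (1/2)^(t/t½) = 0.117 = 11.7%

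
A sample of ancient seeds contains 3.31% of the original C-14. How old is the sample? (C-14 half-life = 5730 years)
Age = t½ × log₂(1/ratio) = 28170 years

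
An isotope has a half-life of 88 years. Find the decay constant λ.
λ = ln(2)/t½ = 0.007877 year⁻¹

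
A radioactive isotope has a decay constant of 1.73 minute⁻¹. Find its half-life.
t½ = ln(2)/λ = 0.4007 minutes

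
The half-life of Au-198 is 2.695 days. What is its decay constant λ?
λ = ln(2)/t½ = 0.2572 day⁻¹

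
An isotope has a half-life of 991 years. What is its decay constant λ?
λ = ln(2)/t½ = 6.994e-4 year⁻¹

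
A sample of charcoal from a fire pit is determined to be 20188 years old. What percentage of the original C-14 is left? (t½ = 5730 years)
N/N₀ = (1/2)^(t/t½) = 0.08698 = 8.7%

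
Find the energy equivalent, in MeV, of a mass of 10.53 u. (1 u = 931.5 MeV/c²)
E = mc² = 9809 MeV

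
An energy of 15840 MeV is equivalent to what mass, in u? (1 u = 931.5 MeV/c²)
m = E/c² = 17 u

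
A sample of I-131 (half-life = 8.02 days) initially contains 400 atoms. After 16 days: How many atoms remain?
N = N₀(1/2)^(t/t½) = 100.3 atoms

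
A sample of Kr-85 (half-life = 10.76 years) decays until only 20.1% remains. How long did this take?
t = t½ × log₂(N₀/N) = 24.91 years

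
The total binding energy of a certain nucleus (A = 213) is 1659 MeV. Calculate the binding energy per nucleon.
B.E./A = 1659/213 = 7.789 MeV/nucleon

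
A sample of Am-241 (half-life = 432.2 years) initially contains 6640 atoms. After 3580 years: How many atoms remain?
N = N₀(1/2)^(t/t½) = 21.31 atoms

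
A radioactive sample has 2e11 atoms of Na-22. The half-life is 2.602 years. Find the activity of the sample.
A = λN = 5.328e10 decays/year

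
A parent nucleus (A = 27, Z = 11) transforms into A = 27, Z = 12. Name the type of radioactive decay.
ΔA = 0, ΔZ = +1 ⇒ beta-minus decay (β⁻)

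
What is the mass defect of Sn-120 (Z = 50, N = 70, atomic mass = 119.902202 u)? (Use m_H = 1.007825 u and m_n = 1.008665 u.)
Δm = Z·m_H + N·m_n − M = 1.096 u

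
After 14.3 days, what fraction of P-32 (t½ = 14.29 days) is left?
N/N₀ = (1/2)^(t/t½) = 0.4998 = 50%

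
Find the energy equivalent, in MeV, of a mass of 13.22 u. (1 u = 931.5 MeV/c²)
E = mc² = 12310 MeV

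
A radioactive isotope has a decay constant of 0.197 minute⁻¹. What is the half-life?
t½ = ln(2)/λ = 3.519 minutes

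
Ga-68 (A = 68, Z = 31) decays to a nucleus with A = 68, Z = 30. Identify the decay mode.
ΔA = 0, ΔZ = -1 ⇒ beta-plus decay (β⁺) or electron capture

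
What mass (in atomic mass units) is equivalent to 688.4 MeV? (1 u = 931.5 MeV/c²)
m = E/c² = 0.739 u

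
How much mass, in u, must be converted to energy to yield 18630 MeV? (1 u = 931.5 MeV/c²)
m = E/c² = 20 u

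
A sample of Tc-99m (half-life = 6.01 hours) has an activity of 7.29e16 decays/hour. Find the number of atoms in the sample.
N = A/λ = 6.321e17 atoms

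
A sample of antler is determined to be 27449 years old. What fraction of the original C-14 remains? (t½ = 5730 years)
N/N₀ = (1/2)^(t/t½) = 0.03614 = 3.61%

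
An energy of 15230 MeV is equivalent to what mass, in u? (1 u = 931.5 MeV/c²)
m = E/c² = 16.35 u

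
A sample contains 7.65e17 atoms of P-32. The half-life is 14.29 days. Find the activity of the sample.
A = λN = 3.711e16 decays/day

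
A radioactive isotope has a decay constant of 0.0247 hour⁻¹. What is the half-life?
t½ = ln(2)/λ = 28.06 hours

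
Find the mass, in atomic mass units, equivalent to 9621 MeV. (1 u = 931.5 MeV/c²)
m = E/c² = 10.33 u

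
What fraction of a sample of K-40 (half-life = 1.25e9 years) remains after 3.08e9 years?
N/N₀ = (1/2)^(t/t½) = 0.1812 = 18.1%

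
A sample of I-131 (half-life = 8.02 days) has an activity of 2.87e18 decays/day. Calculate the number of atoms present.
N = A/λ = 3.321e19 atoms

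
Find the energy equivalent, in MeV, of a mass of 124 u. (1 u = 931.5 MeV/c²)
E = mc² = 1.155e5 MeV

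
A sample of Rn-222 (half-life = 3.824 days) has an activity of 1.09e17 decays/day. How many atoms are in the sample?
N = A/λ = 6.013e17 atoms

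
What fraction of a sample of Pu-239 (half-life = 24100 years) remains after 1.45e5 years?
N/N₀ = (1/2)^(t/t½) = 0.01545 = 1.54%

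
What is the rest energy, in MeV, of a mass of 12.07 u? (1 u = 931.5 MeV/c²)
E = mc² = 11240 MeV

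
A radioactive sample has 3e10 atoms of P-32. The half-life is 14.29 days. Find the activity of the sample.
A = λN = 1.455e9 decays/day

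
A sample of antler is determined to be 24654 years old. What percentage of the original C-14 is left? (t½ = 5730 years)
N/N₀ = (1/2)^(t/t½) = 0.05067 = 5.07%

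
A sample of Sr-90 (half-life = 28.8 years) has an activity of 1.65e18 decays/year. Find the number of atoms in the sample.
N = A/λ = 6.856e19 atoms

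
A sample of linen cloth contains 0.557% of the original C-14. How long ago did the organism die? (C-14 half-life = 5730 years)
Age = t½ × log₂(1/ratio) = 42910 years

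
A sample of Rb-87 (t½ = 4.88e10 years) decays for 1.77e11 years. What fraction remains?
N/N₀ = (1/2)^(t/t½) = 0.08094 = 8.09%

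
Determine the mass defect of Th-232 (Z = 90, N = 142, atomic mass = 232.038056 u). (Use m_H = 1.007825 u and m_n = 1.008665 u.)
Δm = Z·m_H + N·m_n − M = 1.897 u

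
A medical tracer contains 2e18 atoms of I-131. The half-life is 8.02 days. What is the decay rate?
A = λN = 1.729e17 decays/day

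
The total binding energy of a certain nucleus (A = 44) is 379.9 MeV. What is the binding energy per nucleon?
B.E./A = 379.9/44 = 8.634 MeV/nucleon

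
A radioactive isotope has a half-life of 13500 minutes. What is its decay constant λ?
λ = ln(2)/t½ = 5.134e-5 minute⁻¹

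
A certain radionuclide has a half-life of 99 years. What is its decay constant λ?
λ = ln(2)/t½ = 0.007001 year⁻¹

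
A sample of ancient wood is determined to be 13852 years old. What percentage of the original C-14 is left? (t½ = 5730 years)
N/N₀ = (1/2)^(t/t½) = 0.1872 = 18.7%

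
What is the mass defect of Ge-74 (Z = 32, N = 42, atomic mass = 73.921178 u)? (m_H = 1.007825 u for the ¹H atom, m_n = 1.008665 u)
Δm = Z·m_H + N·m_n − M = 0.6932 u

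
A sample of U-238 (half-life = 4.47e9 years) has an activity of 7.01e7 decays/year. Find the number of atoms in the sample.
N = A/λ = 4.521e17 atoms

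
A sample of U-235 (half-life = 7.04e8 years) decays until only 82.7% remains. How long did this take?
t = t½ × log₂(N₀/N) = 1.929e8 years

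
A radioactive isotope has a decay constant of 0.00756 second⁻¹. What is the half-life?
t½ = ln(2)/λ = 91.69 seconds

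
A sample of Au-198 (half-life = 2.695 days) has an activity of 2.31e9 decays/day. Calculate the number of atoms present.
N = A/λ = 8.981e9 atoms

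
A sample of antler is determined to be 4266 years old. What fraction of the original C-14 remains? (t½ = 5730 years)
N/N₀ = (1/2)^(t/t½) = 0.5969 = 59.7%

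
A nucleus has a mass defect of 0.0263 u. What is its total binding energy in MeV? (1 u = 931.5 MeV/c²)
B.E. = Δm × 931.5 = 24.5 MeV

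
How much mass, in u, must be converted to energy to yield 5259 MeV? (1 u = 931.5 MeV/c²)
m = E/c² = 5.646 u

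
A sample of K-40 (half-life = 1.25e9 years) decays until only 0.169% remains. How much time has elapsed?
t = t½ × log₂(N₀/N) = 1.151e10 years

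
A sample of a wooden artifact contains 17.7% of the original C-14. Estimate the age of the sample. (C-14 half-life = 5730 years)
Age = t½ × log₂(1/ratio) = 14310 years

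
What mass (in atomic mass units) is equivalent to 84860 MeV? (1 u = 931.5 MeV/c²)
m = E/c² = 91.1 u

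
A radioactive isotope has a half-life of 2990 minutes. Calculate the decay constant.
λ = ln(2)/t½ = 2.318e-4 minute⁻¹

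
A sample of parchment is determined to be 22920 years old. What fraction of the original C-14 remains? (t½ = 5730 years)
N/N₀ = (1/2)^(t/t½) = 0.0625 = 6.25%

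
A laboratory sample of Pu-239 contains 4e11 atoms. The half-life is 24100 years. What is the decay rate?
A = λN = 1.15e7 decays/year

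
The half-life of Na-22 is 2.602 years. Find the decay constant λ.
λ = ln(2)/t½ = 0.2664 year⁻¹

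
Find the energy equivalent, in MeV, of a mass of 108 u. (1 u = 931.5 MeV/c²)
E = mc² = 1.006e5 MeV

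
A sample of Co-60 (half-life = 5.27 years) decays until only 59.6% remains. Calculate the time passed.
t = t½ × log₂(N₀/N) = 3.935 years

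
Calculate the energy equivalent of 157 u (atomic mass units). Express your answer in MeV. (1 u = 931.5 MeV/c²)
E = mc² = 1.462e5 MeV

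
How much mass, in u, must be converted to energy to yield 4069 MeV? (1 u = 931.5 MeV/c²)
m = E/c² = 4.368 u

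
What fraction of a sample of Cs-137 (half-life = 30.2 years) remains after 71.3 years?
N/N₀ = (1/2)^(t/t½) = 0.1947 = 19.5%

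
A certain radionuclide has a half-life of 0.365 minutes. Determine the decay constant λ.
λ = ln(2)/t½ = 1.899 minute⁻¹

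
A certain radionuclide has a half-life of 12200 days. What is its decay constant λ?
λ = ln(2)/t½ = 5.682e-5 day⁻¹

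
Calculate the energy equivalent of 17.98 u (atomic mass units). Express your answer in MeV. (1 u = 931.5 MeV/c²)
E = mc² = 16750 MeV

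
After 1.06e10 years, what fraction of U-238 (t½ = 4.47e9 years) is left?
N/N₀ = (1/2)^(t/t½) = 0.1933 = 19.3%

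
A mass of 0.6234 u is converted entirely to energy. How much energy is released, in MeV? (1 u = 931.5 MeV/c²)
E = mc² = 580.7 MeV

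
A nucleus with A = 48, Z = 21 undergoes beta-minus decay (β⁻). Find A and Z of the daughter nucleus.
Daughter: A = 48, Z = 22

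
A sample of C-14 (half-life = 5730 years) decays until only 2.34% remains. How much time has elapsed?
t = t½ × log₂(N₀/N) = 31040 years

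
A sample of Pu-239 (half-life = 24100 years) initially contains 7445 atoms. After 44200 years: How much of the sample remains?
N = N₀(1/2)^(t/t½) = 2088 atoms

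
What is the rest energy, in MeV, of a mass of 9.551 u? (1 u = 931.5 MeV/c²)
E = mc² = 8897 MeV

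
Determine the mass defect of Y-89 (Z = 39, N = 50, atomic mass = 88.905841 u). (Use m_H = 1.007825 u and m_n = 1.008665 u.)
Δm = Z·m_H + N·m_n − M = 0.8326 u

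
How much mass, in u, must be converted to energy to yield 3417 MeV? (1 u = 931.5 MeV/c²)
m = E/c² = 3.668 u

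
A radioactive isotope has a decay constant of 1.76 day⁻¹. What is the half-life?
t½ = ln(2)/λ = 0.3938 days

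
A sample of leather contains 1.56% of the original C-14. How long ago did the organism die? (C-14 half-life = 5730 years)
Age = t½ × log₂(1/ratio) = 34390 years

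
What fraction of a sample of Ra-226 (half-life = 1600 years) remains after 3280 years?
N/N₀ = (1/2)^(t/t½) = 0.2415 = 24.1%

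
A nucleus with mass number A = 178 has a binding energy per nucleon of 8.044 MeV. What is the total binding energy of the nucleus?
B.E. = 8.044 × 178 = 1432 MeV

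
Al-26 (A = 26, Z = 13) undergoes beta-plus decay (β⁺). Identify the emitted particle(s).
β⁺: positron (e⁺) + neutrino (νₑ)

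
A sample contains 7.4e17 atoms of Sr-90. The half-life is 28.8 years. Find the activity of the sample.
A = λN = 1.781e16 decays/year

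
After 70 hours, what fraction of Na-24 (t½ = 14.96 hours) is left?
N/N₀ = (1/2)^(t/t½) = 0.03903 = 3.9%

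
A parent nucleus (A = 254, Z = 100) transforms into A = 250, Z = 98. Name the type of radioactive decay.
ΔA = -4, ΔZ = -2 ⇒ alpha decay (α)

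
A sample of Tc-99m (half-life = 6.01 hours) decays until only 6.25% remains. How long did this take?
t = t½ × log₂(N₀/N) = 24.04 hours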